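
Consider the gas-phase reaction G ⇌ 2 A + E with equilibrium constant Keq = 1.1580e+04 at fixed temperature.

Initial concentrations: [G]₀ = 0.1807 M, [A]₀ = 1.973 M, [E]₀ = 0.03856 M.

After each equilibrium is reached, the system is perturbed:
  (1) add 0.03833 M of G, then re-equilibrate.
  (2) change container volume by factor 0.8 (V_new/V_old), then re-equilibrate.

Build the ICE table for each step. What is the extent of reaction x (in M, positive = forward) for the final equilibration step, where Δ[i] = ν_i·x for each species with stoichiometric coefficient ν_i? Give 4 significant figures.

Q₀ = 0.8307 vs Keq = 1.1580e+04 ⇒ Q<K, forward
Step 1:
                   G          A          E
  I           0.1807      1.973    0.03856
  C          -0.1806     0.3612     0.1806
  E       1.0311e-04      2.334     0.2192
  solve Keq expr → x = 0.1806; check Q = 1.1580e+04
Then add 0.03833 M of G.
Step 2:
                   G          A          E
  I          0.03843      2.334     0.2192
  C          -0.0383    0.07661     0.0383
  E       1.2922e-04      2.411     0.2575
  solve Keq expr → x = 0.0383; check Q = 1.1580e+04
Then change container volume by factor 0.8 (V_new/V_old).
Step 3:
                   G          A          E
  I       1.6152e-04      3.014     0.3218
  C       9.0755e-05 -1.8151e-04 -9.0755e-05
  E       2.5228e-04      3.013     0.3217
  solve Keq expr → x = -9.0755e-05; check Q = 1.1580e+04

x = -9.0755e-05 M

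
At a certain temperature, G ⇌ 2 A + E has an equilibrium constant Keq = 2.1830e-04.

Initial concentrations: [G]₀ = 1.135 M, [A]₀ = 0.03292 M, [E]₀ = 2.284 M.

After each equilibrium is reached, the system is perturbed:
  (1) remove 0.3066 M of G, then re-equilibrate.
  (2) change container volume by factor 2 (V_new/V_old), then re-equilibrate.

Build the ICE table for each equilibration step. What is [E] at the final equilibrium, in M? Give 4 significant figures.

[E]_eq = 1.138 M

Q₀ = 0.002181 vs Keq = 2.1830e-04 ⇒ Q>K, reverse
Step 1:
                    G           A           E
  Initial       1.135     0.03292       2.284
  Change      0.01121    -0.02243    -0.01121
  Equil         1.146     0.01049       2.273
  solve Keq expr → x = -0.01121; check Q = 2.1830e-04
Then remove 0.3066 M of G.
Step 2:
                    G           A           E
  Initial      0.8396     0.01049       2.273
  Change   7.5339e-04   -0.001507 -7.5339e-04
  Equil        0.8404    0.008986       2.272
  solve Keq expr → x = -7.5339e-04; check Q = 2.1830e-04
Then change container volume by factor 2 (V_new/V_old).
Step 3:
                    G           A           E
  Initial      0.4202    0.004493       1.136
  Change     -0.00223     0.00446     0.00223
  Equil         0.418    0.008953       1.138
  solve Keq expr → x = 0.00223; check Q = 2.1830e-04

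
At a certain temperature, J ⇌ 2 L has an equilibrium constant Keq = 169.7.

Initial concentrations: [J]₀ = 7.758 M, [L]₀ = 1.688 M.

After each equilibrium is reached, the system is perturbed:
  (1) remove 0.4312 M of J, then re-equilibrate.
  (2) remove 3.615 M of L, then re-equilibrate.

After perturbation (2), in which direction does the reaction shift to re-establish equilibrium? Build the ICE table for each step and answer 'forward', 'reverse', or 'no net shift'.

Direction: forward

Q₀ = 0.3673 vs Keq = 169.7 ⇒ Q<K, forward
Step 1:
                    J           L
  I             7.758       1.688
  C             -6.49       12.98
  E             1.268       14.67
  solve Keq expr → x = 6.49; check Q = 169.7
Then remove 0.4312 M of J.
Step 2:
                    J           L
  I            0.8367       14.67
  C            0.3222     -0.6445
  E             1.159       14.02
  solve Keq expr → x = -0.3222; check Q = 169.7
Then remove 3.615 M of L.
Step 3:
                    J           L
  I             1.159       10.41
  C           -0.4147      0.8294
  E            0.7442       11.24
  solve Keq expr → x = 0.4147; check Q = 169.7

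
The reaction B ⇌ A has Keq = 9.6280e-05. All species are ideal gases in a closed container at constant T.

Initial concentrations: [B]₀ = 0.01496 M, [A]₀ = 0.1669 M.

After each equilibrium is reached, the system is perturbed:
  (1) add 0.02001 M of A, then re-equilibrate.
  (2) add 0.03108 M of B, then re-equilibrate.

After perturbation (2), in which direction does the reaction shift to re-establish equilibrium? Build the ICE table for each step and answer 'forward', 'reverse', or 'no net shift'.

Direction: forward

Q₀ = 11.16 vs Keq = 9.6280e-05 ⇒ Q>K, reverse
Step 1:
                   B          A
  Initial    0.01496     0.1669
  Change      0.1669    -0.1669
  Equil       0.1818 1.7508e-05
  solve Keq expr → x = -0.1669; check Q = 9.6280e-05
Then add 0.02001 M of A.
Step 2:
                   B          A
  Initial     0.1818    0.02003
  Change     0.02001   -0.02001
  Equil       0.2019 1.9434e-05
  solve Keq expr → x = -0.02001; check Q = 9.6280e-05
Then add 0.03108 M of B.
Step 3:
                   B          A
  Initial     0.2329 1.9434e-05
  Change  -2.9921e-06 2.9921e-06
  Equil       0.2329 2.2426e-05
  solve Keq expr → x = 2.9921e-06; check Q = 9.6280e-05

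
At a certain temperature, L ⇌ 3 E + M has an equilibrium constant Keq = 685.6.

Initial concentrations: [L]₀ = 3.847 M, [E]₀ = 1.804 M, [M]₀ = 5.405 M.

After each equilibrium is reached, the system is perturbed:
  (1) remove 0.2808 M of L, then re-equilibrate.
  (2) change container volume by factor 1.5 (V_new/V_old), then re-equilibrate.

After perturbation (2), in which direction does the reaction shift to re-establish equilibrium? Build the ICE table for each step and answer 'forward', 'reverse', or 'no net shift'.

Direction: forward

Q₀ = 8.249 vs Keq = 685.6 ⇒ Q<K, forward
Step 1:
                   L          E          M
  Initial      3.847      1.804      5.405
  Change      -1.464      4.392      1.464
  Equil        2.383      6.196      6.869
  solve Keq expr → x = 1.464; check Q = 685.6
Then remove 0.2808 M of L.
Step 2:
                   L          E          M
  Initial      2.102      6.196      6.869
  Change     0.06001      -0.18   -0.06001
  Equil        2.162      6.016      6.809
  solve Keq expr → x = -0.06001; check Q = 685.6
Then change container volume by factor 1.5 (V_new/V_old).
Step 3:
                   L          E          M
  Initial      1.441      4.011      4.539
  Change     -0.4075      1.222     0.4075
  Equil        1.034      5.233      4.947
  solve Keq expr → x = 0.4075; check Q = 685.6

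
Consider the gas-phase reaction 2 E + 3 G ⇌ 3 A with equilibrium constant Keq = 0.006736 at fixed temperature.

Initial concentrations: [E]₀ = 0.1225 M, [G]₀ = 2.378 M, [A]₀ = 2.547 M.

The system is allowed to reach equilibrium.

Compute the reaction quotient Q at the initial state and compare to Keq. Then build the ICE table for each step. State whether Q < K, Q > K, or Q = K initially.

Q₀ = 81.88 vs Keq = 0.006736 ⇒ Q>K, reverse
Step 1:
                  E         G         A
  I          0.1225     2.378     2.547
  C           1.112     1.668    -1.668
  E           1.234     4.046    0.8792
  solve Keq expr → x = -0.5559; check Q = 0.006736

Q₀ = 81.88; Q > K (proceeds reverse)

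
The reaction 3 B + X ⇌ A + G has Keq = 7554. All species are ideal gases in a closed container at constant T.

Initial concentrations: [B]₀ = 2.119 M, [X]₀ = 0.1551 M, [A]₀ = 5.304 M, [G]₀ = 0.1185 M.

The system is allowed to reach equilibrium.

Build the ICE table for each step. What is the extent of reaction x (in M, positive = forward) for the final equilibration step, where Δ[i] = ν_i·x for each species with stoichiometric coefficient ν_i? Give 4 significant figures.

Q₀ = 0.4259 vs Keq = 7554 ⇒ Q<K, forward
Step 1:
                   B          X          A          G
  init         2.119     0.1551      5.304     0.1185
  Δ          -0.4652    -0.1551     0.1551     0.1551
  eq           1.654 4.3703e-05      5.459     0.2736
  solve Keq expr → x = 0.1551; check Q = 7554

x = 0.1551 M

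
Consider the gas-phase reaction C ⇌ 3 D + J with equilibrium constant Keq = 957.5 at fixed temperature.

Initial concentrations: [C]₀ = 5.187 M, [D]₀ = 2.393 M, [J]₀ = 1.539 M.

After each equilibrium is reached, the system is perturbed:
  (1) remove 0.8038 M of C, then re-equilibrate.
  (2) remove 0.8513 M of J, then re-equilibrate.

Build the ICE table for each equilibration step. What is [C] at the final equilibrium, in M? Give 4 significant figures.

[C]_eq = 2.186 M

Q₀ = 4.066 vs Keq = 957.5 ⇒ Q<K, forward
Step 1:
                    C           D           J
  Initial       5.187       2.393       1.539
  Change       -2.232       6.695       2.232
  Equil         2.955       9.088       3.771
  solve Keq expr → x = 2.232; check Q = 957.5
Then remove 0.8038 M of C.
Step 2:
                    C           D           J
  Initial       2.152       9.088       3.771
  Change       0.1825     -0.5475     -0.1825
  Equil         2.334        8.54       3.588
  solve Keq expr → x = -0.1825; check Q = 957.5
Then remove 0.8513 M of J.
Step 3:
                    C           D           J
  Initial       2.334        8.54       2.737
  Change      -0.1483       0.445      0.1483
  Equil         2.186       8.985       2.885
  solve Keq expr → x = 0.1483; check Q = 957.5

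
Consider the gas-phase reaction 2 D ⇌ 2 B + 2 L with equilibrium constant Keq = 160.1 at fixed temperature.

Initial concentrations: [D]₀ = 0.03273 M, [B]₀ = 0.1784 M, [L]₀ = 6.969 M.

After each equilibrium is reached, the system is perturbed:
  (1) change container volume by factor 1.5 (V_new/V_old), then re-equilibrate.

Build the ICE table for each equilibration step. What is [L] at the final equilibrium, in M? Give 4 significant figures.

[L]_eq = 4.63 M

Q₀ = 1443 vs Keq = 160.1 ⇒ Q>K, reverse
Step 1:
                  D         B         L
  I         0.03273    0.1784     6.969
  C         0.04196  -0.04196  -0.04196
  E         0.07469    0.1364     6.927
  solve Keq expr → x = -0.02098; check Q = 160.1
Then change container volume by factor 1.5 (V_new/V_old).
Step 2:
                  D         B         L
  I          0.0498   0.09096     4.618
  C        -0.01209   0.01209   0.01209
  E         0.03771     0.103      4.63
  solve Keq expr → x = 0.006044; check Q = 160.1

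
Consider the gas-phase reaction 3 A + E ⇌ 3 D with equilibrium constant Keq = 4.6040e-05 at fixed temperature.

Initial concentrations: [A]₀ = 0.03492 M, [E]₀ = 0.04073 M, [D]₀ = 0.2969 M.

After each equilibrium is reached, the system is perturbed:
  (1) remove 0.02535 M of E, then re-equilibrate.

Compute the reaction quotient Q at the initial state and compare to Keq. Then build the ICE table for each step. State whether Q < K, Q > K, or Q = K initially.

Q₀ = 1.5090e+04; Q > K (proceeds reverse)

Q₀ = 1.5090e+04 vs Keq = 4.6040e-05 ⇒ Q>K, reverse
Step 1:
                    A           E           D
  I           0.03492     0.04073      0.2969
  C            0.2909     0.09696     -0.2909
  E            0.3258      0.1377    0.006029
  solve Keq expr → x = -0.09696; check Q = 4.6040e-05
Then remove 0.02535 M of E.
Step 2:
                    A           E           D
  I            0.3258      0.1123    0.006029
  C        3.8656e-04  1.2885e-04 -3.8656e-04
  E            0.3262      0.1125    0.005643
  solve Keq expr → x = -1.2885e-04; check Q = 4.6040e-05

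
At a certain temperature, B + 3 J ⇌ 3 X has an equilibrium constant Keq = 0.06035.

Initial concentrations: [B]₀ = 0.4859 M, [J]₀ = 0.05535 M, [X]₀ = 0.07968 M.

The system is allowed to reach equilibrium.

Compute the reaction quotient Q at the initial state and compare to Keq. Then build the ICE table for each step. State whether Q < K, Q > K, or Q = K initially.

Q₀ = 6.14; Q > K (proceeds reverse)

Q₀ = 6.14 vs Keq = 0.06035 ⇒ Q>K, reverse
Step 1:
                   B          J          X
  I           0.4859    0.05535    0.07968
  C          0.01586    0.04759   -0.04759
  E           0.5018     0.1029    0.03209
  solve Keq expr → x = -0.01586; check Q = 0.06035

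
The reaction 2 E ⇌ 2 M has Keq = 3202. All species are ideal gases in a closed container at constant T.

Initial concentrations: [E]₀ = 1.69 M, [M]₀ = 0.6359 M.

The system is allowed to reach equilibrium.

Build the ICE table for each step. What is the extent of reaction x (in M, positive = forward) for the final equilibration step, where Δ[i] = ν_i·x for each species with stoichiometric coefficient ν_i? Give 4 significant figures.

x = 0.8248 M

Q₀ = 0.1416 vs Keq = 3202 ⇒ Q<K, forward
Step 1:
                  E         M
  Initial      1.69    0.6359
  Change      -1.65      1.65
  Equil     0.04039     2.286
  solve Keq expr → x = 0.8248; check Q = 3202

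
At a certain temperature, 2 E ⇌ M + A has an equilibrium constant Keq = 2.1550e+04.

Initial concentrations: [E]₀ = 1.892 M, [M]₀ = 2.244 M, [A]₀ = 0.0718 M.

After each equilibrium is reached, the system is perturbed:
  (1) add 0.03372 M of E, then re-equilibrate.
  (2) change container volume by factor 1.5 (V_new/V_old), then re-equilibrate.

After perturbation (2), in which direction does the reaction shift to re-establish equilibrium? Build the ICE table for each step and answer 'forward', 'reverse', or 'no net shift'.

Direction: no net shift

Q₀ = 0.04501 vs Keq = 2.1550e+04 ⇒ Q<K, forward
Step 1:
                   E          M          A
  I            1.892      2.244     0.0718
  C            -1.88     0.9399     0.9399
  E          0.01223      3.184      1.012
  solve Keq expr → x = 0.9399; check Q = 2.1550e+04
Then add 0.03372 M of E.
Step 2:
                   E          M          A
  I          0.04595      3.184      1.012
  C         -0.03359    0.01679    0.01679
  E          0.01236      3.201      1.028
  solve Keq expr → x = 0.01679; check Q = 2.1550e+04
Then change container volume by factor 1.5 (V_new/V_old).
Step 3:
                   E          M          A
  I          0.00824      2.134     0.6857
  C                0          0          0
  E          0.00824      2.134     0.6857
  solve Keq expr → x = 0; check Q = 2.1550e+04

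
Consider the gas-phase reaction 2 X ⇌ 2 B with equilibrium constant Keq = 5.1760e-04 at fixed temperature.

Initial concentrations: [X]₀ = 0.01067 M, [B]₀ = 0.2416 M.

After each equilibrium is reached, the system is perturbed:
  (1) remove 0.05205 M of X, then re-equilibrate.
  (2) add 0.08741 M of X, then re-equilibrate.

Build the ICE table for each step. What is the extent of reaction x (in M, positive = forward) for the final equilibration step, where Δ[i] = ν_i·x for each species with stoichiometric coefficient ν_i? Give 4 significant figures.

x = 9.7221e-04 M

Q₀ = 512.7 vs Keq = 5.1760e-04 ⇒ Q>K, reverse
Step 1:
                    X           B
  init        0.01067      0.2416
  Δ             0.236      -0.236
  eq           0.2467    0.005612
  solve Keq expr → x = -0.118; check Q = 5.1760e-04
Then remove 0.05205 M of X.
Step 2:
                    X           B
  init         0.1946    0.005612
  Δ          0.001158   -0.001158
  eq           0.1958    0.004454
  solve Keq expr → x = -5.7892e-04; check Q = 5.1760e-04
Then add 0.08741 M of X.
Step 3:
                    X           B
  init         0.2832    0.004454
  Δ         -0.001944    0.001944
  eq           0.2812    0.006398
  solve Keq expr → x = 9.7221e-04; check Q = 5.1760e-04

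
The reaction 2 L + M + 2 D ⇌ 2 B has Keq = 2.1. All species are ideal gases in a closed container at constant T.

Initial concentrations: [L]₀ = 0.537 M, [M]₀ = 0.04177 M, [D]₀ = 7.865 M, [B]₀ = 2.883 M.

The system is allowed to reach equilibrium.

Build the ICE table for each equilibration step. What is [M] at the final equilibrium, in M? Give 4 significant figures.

Q₀ = 11.16 vs Keq = 2.1 ⇒ Q>K, reverse
Step 1:
                    L           M           D           B
  init          0.537     0.04177       7.865       2.883
  Δ            0.1506     0.07528      0.1506     -0.1506
  eq           0.6876      0.1171       8.016       2.732
  solve Keq expr → x = -0.07528; check Q = 2.1

[M]_eq = 0.1171 M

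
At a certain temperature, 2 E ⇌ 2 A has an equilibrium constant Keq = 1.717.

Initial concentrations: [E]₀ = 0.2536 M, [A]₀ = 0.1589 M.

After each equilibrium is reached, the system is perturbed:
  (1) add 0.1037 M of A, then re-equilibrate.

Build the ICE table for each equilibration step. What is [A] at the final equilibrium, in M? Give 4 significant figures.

Q₀ = 0.3926 vs Keq = 1.717 ⇒ Q<K, forward
Step 1:
                    E           A
  Initial      0.2536      0.1589
  Change     -0.07506     0.07506
  Equil        0.1785       0.234
  solve Keq expr → x = 0.03753; check Q = 1.717
Then add 0.1037 M of A.
Step 2:
                    E           A
  Initial      0.1785      0.3377
  Change      0.04489    -0.04489
  Equil        0.2234      0.2928
  solve Keq expr → x = -0.02244; check Q = 1.717

[A]_eq = 0.2928 M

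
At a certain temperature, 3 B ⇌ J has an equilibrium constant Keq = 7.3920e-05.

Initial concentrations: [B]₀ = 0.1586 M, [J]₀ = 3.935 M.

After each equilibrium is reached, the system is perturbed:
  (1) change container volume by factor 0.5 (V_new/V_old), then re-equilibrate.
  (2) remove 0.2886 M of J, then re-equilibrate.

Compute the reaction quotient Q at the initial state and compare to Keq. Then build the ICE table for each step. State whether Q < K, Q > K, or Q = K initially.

Q₀ = 986.4; Q > K (proceeds reverse)

Q₀ = 986.4 vs Keq = 7.3920e-05 ⇒ Q>K, reverse
Step 1:
                   B          J
  init        0.1586      3.935
  Δ            11.46     -3.819
  eq           11.62     0.1159
  solve Keq expr → x = -3.819; check Q = 7.3920e-05
Then change container volume by factor 0.5 (V_new/V_old).
Step 2:
                   B          J
  init         23.23     0.2317
  Δ           -1.562     0.5205
  eq           21.67     0.7523
  solve Keq expr → x = 0.5205; check Q = 7.3920e-05
Then remove 0.2886 M of J.
Step 3:
                   B          J
  init         21.67     0.4637
  Δ          -0.6645     0.2215
  eq           21.01     0.6852
  solve Keq expr → x = 0.2215; check Q = 7.3920e-05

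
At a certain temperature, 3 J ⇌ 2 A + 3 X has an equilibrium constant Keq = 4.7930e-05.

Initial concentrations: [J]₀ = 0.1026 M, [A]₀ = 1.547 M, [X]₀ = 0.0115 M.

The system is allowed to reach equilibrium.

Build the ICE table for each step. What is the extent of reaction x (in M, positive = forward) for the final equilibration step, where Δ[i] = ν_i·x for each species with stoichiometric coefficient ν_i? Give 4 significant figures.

x = -0.002825 M

Q₀ = 0.00337 vs Keq = 4.7930e-05 ⇒ Q>K, reverse
Step 1:
                    J           A           X
  I            0.1026       1.547      0.0115
  C          0.008476   -0.005651   -0.008476
  E            0.1111       1.541    0.003024
  solve Keq expr → x = -0.002825; check Q = 4.7930e-05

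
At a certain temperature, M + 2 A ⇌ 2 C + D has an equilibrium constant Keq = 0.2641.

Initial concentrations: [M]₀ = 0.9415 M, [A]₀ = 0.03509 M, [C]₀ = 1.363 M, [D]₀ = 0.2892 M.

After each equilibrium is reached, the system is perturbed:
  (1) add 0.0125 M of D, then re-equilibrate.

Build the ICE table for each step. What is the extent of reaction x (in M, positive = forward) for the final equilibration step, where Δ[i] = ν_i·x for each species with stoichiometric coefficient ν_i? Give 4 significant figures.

Q₀ = 463.5 vs Keq = 0.2641 ⇒ Q>K, reverse
Step 1:
                   M          A          C          D
  Initial     0.9415    0.03509      1.363     0.2892
  Change      0.2142     0.4283    -0.4283    -0.2142
  Equil        1.156     0.4634     0.9347    0.07503
  solve Keq expr → x = -0.2142; check Q = 0.2641
Then add 0.0125 M of D.
Step 2:
                   M          A          C          D
  Initial      1.156     0.4634     0.9347    0.08753
  Change    0.006036    0.01207   -0.01207  -0.006036
  Equil        1.162     0.4755     0.9226     0.0815
  solve Keq expr → x = -0.006036; check Q = 0.2641

x = -0.006036 M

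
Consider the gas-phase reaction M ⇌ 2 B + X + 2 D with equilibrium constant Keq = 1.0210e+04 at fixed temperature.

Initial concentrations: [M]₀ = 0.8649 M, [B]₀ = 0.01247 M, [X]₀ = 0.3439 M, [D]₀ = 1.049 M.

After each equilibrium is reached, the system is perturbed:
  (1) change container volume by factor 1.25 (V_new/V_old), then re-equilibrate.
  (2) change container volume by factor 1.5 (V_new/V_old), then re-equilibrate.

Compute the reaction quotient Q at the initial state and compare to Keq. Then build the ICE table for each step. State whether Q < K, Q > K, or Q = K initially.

Q₀ = 6.8038e-05 vs Keq = 1.0210e+04 ⇒ Q<K, forward
Step 1:
                    M           B           X           D
  init         0.8649     0.01247      0.3439       1.049
  Δ           -0.8622       1.724      0.8622       1.724
  eq         0.002741       1.737       1.206       2.773
  solve Keq expr → x = 0.8622; check Q = 1.0210e+04
Then change container volume by factor 1.25 (V_new/V_old).
Step 2:
                    M           B           X           D
  init       0.002192       1.389      0.9648       2.219
  Δ         -0.001288    0.002576    0.001288    0.002576
  eq       9.0465e-04       1.392      0.9661       2.221
  solve Keq expr → x = 0.001288; check Q = 1.0210e+04
Then change container volume by factor 1.5 (V_new/V_old).
Step 3:
                    M           B           X           D
  init     6.0310e-04       0.928      0.6441       1.481
  Δ       -4.8348e-04  9.6695e-04  4.8348e-04  9.6695e-04
  eq       1.1963e-04       0.929      0.6446       1.482
  solve Keq expr → x = 4.8348e-04; check Q = 1.0210e+04

Q₀ = 6.8038e-05; Q < K (proceeds forward)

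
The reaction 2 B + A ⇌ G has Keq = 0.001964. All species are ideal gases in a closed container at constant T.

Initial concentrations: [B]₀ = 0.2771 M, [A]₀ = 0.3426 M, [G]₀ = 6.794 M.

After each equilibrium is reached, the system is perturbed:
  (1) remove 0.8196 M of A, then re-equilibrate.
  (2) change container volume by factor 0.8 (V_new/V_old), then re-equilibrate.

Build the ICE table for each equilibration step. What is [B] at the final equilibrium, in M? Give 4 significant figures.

[B]_eq = 13.27 M

Q₀ = 258.3 vs Keq = 0.001964 ⇒ Q>K, reverse
Step 1:
                   B          A          G
  init        0.2771     0.3426      6.794
  Δ            10.81      5.406     -5.406
  eq           11.09      5.748      1.388
  solve Keq expr → x = -5.406; check Q = 0.001964
Then remove 0.8196 M of A.
Step 2:
                   B          A          G
  init         11.09      4.929      1.388
  Δ           0.2348     0.1174    -0.1174
  eq           11.32      5.046      1.271
  solve Keq expr → x = -0.1174; check Q = 0.001964
Then change container volume by factor 0.8 (V_new/V_old).
Step 3:
                   B          A          G
  init         14.15      6.308      1.588
  Δ          -0.8823    -0.4411     0.4411
  eq           13.27      5.867       2.03
  solve Keq expr → x = 0.4411; check Q = 0.001964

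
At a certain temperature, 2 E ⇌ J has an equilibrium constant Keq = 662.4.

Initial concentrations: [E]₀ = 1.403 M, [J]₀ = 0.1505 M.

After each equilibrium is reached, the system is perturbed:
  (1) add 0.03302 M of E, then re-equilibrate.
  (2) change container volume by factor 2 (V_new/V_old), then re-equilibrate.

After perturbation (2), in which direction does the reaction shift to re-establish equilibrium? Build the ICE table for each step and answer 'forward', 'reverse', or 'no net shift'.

Direction: reverse

Q₀ = 0.07646 vs Keq = 662.4 ⇒ Q<K, forward
Step 1:
                    E           J
  Initial       1.403      0.1505
  Change       -1.368      0.6838
  Equil       0.03549      0.8343
  solve Keq expr → x = 0.6838; check Q = 662.4
Then add 0.03302 M of E.
Step 2:
                    E           J
  Initial     0.06851      0.8343
  Change     -0.03267     0.01634
  Equil       0.03583      0.8506
  solve Keq expr → x = 0.01634; check Q = 662.4
Then change container volume by factor 2 (V_new/V_old).
Step 3:
                    E           J
  Initial     0.01792      0.4253
  Change     0.007312   -0.003656
  Equil       0.02523      0.4216
  solve Keq expr → x = -0.003656; check Q = 662.4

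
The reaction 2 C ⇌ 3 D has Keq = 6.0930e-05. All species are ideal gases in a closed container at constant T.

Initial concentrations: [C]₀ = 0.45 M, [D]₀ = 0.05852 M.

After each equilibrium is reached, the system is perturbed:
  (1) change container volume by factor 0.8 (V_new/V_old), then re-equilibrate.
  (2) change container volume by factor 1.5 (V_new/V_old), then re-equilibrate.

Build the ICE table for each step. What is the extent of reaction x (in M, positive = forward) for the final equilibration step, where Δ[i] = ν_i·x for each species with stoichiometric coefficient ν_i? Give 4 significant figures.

x = 8.7215e-04 M

Q₀ = 9.8966e-04 vs Keq = 6.0930e-05 ⇒ Q>K, reverse
Step 1:
                  C         D
  I            0.45   0.05852
  C         0.02309  -0.03463
  E          0.4731   0.02389
  solve Keq expr → x = -0.01154; check Q = 6.0930e-05
Then change container volume by factor 0.8 (V_new/V_old).
Step 2:
                  C         D
  I          0.5914   0.02986
  C        0.001398 -0.002097
  E          0.5928   0.02777
  solve Keq expr → x = -6.9901e-04; check Q = 6.0930e-05
Then change container volume by factor 1.5 (V_new/V_old).
Step 3:
                  C         D
  I          0.3952   0.01851
  C       -0.001744  0.002616
  E          0.3934   0.02113
  solve Keq expr → x = 8.7215e-04; check Q = 6.0930e-05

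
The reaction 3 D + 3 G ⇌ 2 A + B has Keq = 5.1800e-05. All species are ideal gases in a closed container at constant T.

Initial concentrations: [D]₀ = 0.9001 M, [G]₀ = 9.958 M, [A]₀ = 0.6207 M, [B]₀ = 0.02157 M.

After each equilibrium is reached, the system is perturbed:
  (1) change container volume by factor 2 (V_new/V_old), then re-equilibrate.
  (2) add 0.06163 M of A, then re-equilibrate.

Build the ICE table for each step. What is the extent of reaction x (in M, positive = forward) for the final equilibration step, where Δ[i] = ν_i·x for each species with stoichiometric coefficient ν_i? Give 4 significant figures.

Q₀ = 1.1541e-05 vs Keq = 5.1800e-05 ⇒ Q<K, forward
Step 1:
                   D          G          A          B
  I           0.9001      9.958     0.6207    0.02157
  C         -0.09832   -0.09832    0.06554    0.03277
  E           0.8018       9.86     0.6862    0.05434
  solve Keq expr → x = 0.03277; check Q = 5.1800e-05
Then change container volume by factor 2 (V_new/V_old).
Step 2:
                   D          G          A          B
  I           0.4009       4.93     0.3431    0.02717
  C          0.06076    0.06076   -0.04051   -0.02025
  E           0.4617      4.991     0.3026   0.006918
  solve Keq expr → x = -0.02025; check Q = 5.1800e-05
Then add 0.06163 M of A.
Step 3:
                   D          G          A          B
  I           0.4617      4.991     0.3642   0.006918
  C         0.005549   0.005549  -0.003699   -0.00185
  E           0.4672      4.996     0.3605   0.005068
  solve Keq expr → x = -0.00185; check Q = 5.1800e-05

x = -0.00185 M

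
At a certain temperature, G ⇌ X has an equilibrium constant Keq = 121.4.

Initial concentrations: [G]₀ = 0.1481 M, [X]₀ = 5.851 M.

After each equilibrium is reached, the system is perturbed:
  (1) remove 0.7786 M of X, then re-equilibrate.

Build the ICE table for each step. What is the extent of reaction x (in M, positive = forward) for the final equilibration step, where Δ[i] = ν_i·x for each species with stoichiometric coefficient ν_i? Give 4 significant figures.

x = 0.006361 M

Q₀ = 39.51 vs Keq = 121.4 ⇒ Q<K, forward
Step 1:
                    G           X
  init         0.1481       5.851
  Δ          -0.09909     0.09909
  eq          0.04901        5.95
  solve Keq expr → x = 0.09909; check Q = 121.4
Then remove 0.7786 M of X.
Step 2:
                    G           X
  init        0.04901       5.171
  Δ         -0.006361    0.006361
  eq          0.04265       5.178
  solve Keq expr → x = 0.006361; check Q = 121.4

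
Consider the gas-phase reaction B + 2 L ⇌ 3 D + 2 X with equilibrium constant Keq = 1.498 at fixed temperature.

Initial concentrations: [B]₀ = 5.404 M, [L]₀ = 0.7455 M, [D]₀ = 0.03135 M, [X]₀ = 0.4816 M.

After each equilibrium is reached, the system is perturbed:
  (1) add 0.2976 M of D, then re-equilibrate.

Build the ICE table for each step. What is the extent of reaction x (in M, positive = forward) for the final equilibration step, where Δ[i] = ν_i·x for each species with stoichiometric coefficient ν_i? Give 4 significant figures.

Q₀ = 2.3794e-06 vs Keq = 1.498 ⇒ Q<K, forward
Step 1:
                   B          L          D          X
  I            5.404     0.7455    0.03135     0.4816
  C          -0.2504    -0.5008     0.7512     0.5008
  E            5.154     0.2447     0.7825     0.9824
  solve Keq expr → x = 0.2504; check Q = 1.498
Then add 0.2976 M of D.
Step 2:
                   B          L          D          X
  I            5.154     0.2447       1.08     0.9824
  C          0.03509    0.07018    -0.1053   -0.07018
  E            5.189     0.3149     0.9748     0.9122
  solve Keq expr → x = -0.03509; check Q = 1.498

x = -0.03509 M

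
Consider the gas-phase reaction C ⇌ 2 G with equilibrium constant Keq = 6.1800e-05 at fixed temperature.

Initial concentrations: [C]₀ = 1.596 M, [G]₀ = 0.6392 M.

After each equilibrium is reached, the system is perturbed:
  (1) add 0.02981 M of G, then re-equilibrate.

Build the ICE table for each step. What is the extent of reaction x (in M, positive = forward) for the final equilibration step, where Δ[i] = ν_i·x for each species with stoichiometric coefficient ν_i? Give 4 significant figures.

x = -0.01488 M

Q₀ = 0.256 vs Keq = 6.1800e-05 ⇒ Q>K, reverse
Step 1:
                    C           G
  Initial       1.596      0.6392
  Change       0.3142     -0.6283
  Equil          1.91     0.01087
  solve Keq expr → x = -0.3142; check Q = 6.1800e-05
Then add 0.02981 M of G.
Step 2:
                    C           G
  Initial        1.91     0.04068
  Change      0.01488    -0.02977
  Equil         1.925     0.01091
  solve Keq expr → x = -0.01488; check Q = 6.1800e-05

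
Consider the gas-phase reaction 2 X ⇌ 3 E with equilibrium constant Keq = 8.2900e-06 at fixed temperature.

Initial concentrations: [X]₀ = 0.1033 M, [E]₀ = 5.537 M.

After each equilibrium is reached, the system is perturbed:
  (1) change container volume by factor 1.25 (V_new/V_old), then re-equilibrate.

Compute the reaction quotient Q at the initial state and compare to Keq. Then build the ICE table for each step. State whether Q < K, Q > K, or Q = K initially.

Q₀ = 1.5908e+04 vs Keq = 8.2900e-06 ⇒ Q>K, reverse
Step 1:
                   X          E
  I           0.1033      5.537
  C            3.659     -5.488
  E            3.762    0.04896
  solve Keq expr → x = -1.829; check Q = 8.2900e-06
Then change container volume by factor 1.25 (V_new/V_old).
Step 2:
                   X          E
  I             3.01    0.03916
  C        -0.002004   0.003005
  E            3.008    0.04217
  solve Keq expr → x = 0.001002; check Q = 8.2900e-06

Q₀ = 1.5908e+04; Q > K (proceeds reverse)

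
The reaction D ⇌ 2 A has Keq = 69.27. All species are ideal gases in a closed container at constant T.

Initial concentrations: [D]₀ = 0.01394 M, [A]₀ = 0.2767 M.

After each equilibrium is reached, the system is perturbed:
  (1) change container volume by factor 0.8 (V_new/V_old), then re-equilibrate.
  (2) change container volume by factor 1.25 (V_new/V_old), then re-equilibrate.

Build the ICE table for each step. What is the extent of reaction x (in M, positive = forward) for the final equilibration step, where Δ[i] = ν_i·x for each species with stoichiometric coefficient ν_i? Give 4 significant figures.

Q₀ = 5.492 vs Keq = 69.27 ⇒ Q<K, forward
Step 1:
                    D           A
  init        0.01394      0.2767
  Δ          -0.01262     0.02525
  eq         0.001316      0.3019
  solve Keq expr → x = 0.01262; check Q = 69.27
Then change container volume by factor 0.8 (V_new/V_old).
Step 2:
                    D           A
  init       0.001645      0.3774
  Δ        4.0254e-04 -8.0509e-04
  eq         0.002048      0.3766
  solve Keq expr → x = -4.0254e-04; check Q = 69.27
Then change container volume by factor 1.25 (V_new/V_old).
Step 3:
                    D           A
  init       0.001638      0.3013
  Δ       -3.2204e-04  6.4407e-04
  eq         0.001316      0.3019
  solve Keq expr → x = 3.2204e-04; check Q = 69.27

x = 3.2204e-04 M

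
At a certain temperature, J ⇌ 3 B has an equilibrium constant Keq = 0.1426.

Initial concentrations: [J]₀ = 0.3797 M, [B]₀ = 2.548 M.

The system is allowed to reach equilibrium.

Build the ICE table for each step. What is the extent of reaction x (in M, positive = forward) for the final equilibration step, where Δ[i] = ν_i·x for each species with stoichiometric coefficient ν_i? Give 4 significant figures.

Q₀ = 43.57 vs Keq = 0.1426 ⇒ Q>K, reverse
Step 1:
                  J         B
  I          0.3797     2.548
  C          0.6722    -2.017
  E           1.052    0.5313
  solve Keq expr → x = -0.6722; check Q = 0.1426

x = -0.6722 M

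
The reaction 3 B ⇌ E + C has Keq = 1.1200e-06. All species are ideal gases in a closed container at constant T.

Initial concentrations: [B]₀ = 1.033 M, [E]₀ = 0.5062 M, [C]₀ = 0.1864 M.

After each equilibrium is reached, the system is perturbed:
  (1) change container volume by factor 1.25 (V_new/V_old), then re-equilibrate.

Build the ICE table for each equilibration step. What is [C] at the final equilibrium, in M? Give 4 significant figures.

[C]_eq = 9.0463e-06 M

Q₀ = 0.0856 vs Keq = 1.1200e-06 ⇒ Q>K, reverse
Step 1:
                    B           E           C
  init          1.033      0.5062      0.1864
  Δ            0.5592     -0.1864     -0.1864
  eq            1.592      0.3198  1.4134e-05
  solve Keq expr → x = -0.1864; check Q = 1.1200e-06
Then change container volume by factor 1.25 (V_new/V_old).
Step 2:
                    B           E           C
  init          1.274      0.2559  1.1308e-05
  Δ        6.7839e-06 -2.2613e-06 -2.2613e-06
  eq            1.274      0.2558  9.0463e-06
  solve Keq expr → x = -2.2613e-06; check Q = 1.1200e-06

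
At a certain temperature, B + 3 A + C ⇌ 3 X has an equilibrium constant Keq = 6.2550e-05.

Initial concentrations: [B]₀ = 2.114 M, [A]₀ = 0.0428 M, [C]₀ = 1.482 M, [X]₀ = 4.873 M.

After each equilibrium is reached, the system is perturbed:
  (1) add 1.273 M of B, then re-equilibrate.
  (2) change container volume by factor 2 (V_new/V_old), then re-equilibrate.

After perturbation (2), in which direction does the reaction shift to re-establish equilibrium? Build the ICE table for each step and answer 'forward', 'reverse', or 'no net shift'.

Q₀ = 4.7109e+05 vs Keq = 6.2550e-05 ⇒ Q>K, reverse
Step 1:
                    B           A           C           X
  init          2.114      0.0428       1.482       4.873
  Δ             1.492       4.477       1.492      -4.477
  eq            3.606        4.52       2.974      0.3957
  solve Keq expr → x = -1.492; check Q = 6.2550e-05
Then add 1.273 M of B.
Step 2:
                    B           A           C           X
  init          4.879        4.52       2.974      0.3957
  Δ          -0.01245    -0.03736    -0.01245     0.03736
  eq            4.867       4.483       2.962      0.4331
  solve Keq expr → x = 0.01245; check Q = 6.2550e-05
Then change container volume by factor 2 (V_new/V_old).
Step 3:
                    B           A           C           X
  init          2.433       2.241       1.481      0.2165
  Δ           0.02478     0.07434     0.02478    -0.07434
  eq            2.458       2.316       1.506      0.1422
  solve Keq expr → x = -0.02478; check Q = 6.2550e-05

Direction: reverse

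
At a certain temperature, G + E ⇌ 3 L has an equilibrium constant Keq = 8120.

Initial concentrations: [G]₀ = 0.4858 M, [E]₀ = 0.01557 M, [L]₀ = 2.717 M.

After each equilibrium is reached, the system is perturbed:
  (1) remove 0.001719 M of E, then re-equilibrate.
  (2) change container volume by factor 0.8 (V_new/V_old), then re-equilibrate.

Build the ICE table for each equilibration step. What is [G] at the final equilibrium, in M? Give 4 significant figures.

Q₀ = 2652 vs Keq = 8120 ⇒ Q<K, forward
Step 1:
                   G          E          L
  Initial     0.4858    0.01557      2.717
  Change     -0.0102    -0.0102     0.0306
  Equil       0.4756   0.005371      2.748
  solve Keq expr → x = 0.0102; check Q = 8120
Then remove 0.001719 M of E.
Step 2:
                   G          E          L
  Initial     0.4756   0.003652      2.748
  Change    0.001671   0.001671  -0.005013
  Equil       0.4773   0.005323      2.743
  solve Keq expr → x = -0.001671; check Q = 8120
Then change container volume by factor 0.8 (V_new/V_old).
Step 3:
                   G          E          L
  Initial     0.5966   0.006654      3.428
  Change    0.001606   0.001606  -0.004819
  Equil       0.5982    0.00826      3.423
  solve Keq expr → x = -0.001606; check Q = 8120

[G]_eq = 0.5982 M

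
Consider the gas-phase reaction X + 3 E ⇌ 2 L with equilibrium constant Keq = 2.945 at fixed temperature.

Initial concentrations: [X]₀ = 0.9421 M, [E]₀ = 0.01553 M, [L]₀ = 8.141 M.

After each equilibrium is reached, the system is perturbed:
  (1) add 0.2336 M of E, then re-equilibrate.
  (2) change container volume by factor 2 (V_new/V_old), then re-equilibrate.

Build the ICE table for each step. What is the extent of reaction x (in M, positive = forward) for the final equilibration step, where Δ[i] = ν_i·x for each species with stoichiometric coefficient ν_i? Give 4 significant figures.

Q₀ = 1.8782e+07 vs Keq = 2.945 ⇒ Q>K, reverse
Step 1:
                    X           E           L
  init         0.9421     0.01553       8.141
  Δ            0.6986       2.096      -1.397
  eq            1.641       2.111       6.744
  solve Keq expr → x = -0.6986; check Q = 2.945
Then add 0.2336 M of E.
Step 2:
                    X           E           L
  init          1.641       2.345       6.744
  Δ           -0.0605     -0.1815       0.121
  eq             1.58       2.163       6.865
  solve Keq expr → x = 0.0605; check Q = 2.945
Then change container volume by factor 2 (V_new/V_old).
Step 3:
                    X           E           L
  init         0.7901       1.082       3.432
  Δ            0.1483      0.4449     -0.2966
  eq           0.9384       1.527       3.136
  solve Keq expr → x = -0.1483; check Q = 2.945

x = -0.1483 M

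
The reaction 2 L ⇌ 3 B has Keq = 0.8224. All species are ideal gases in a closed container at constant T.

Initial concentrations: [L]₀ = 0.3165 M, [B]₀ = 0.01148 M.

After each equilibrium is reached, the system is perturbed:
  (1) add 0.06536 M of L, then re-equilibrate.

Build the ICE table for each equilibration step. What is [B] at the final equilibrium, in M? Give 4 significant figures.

[B]_eq = 0.3053 M

Q₀ = 1.5104e-05 vs Keq = 0.8224 ⇒ Q<K, forward
Step 1:
                  L         B
  init       0.3165   0.01148
  Δ         -0.1677    0.2516
  eq         0.1488    0.2631
  solve Keq expr → x = 0.08386; check Q = 0.8224
Then add 0.06536 M of L.
Step 2:
                  L         B
  init       0.2141    0.2631
  Δ        -0.02814   0.04222
  eq          0.186    0.3053
  solve Keq expr → x = 0.01407; check Q = 0.8224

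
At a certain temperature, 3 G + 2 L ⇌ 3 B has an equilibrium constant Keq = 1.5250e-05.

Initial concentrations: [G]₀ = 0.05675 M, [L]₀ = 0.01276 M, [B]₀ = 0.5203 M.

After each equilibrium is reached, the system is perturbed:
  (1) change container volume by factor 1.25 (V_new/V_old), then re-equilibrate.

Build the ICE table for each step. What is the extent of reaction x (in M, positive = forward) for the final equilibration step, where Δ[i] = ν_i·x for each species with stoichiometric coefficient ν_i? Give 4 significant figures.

x = -2.5645e-04 M

Q₀ = 4.7333e+06 vs Keq = 1.5250e-05 ⇒ Q>K, reverse
Step 1:
                   G          L          B
  init       0.05675    0.01276     0.5203
  Δ           0.5132     0.3421    -0.5132
  eq            0.57     0.3549   0.007085
  solve Keq expr → x = -0.1711; check Q = 1.5250e-05
Then change container volume by factor 1.25 (V_new/V_old).
Step 2:
                   G          L          B
  init         0.456     0.2839   0.005668
  Δ       7.6934e-04 5.1289e-04 -7.6934e-04
  eq          0.4567     0.2844   0.004899
  solve Keq expr → x = -2.5645e-04; check Q = 1.5250e-05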